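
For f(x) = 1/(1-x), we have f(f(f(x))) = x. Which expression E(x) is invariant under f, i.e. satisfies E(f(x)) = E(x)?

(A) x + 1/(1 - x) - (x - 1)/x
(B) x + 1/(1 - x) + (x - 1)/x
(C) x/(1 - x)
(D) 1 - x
B

Replace x by f(x) = 1/(1 - x) in each option and simplify. As a quick numerical cross-check, also compare E(5) with E(f(5)) = E(-1/4).

(A) x + 1/(1 - x) - (x - 1)/x  ->  (1/(1 - x)) + 1/(1 - (1/(1 - x))) - ((1/(1 - x)) - 1)/(1/(1 - x)) = (x^2(1 - x) - x + (x - 1)^2)/(x(x - 1)); check: E(5) = 79/20 but E(-1/4) = -89/20.   [not invariant]
(B) x + 1/(1 - x) + (x - 1)/x  ->  (1/(1 - x)) + 1/(1 - (1/(1 - x))) + ((1/(1 - x)) - 1)/(1/(1 - x)), which simplifies back to x + 1/(1 - x) + (x - 1)/x; check: E(5) = 111/20, E(-1/4) = 111/20.   [invariant]
(C) x/(1 - x)  ->  (1/(1 - x))/(1 - (1/(1 - x))) = -1/x; check: E(5) = -5/4 but E(-1/4) = -1/5.   [not invariant]
(D) 1 - x  ->  1 - (1/(1 - x)) = x/(x - 1); check: E(5) = -4 but E(-1/4) = 5/4.   [not invariant]

Only (B) is unchanged. Indeed f(f(x)) = 1/(1 - 1/(1-x)) = (1-x)/(-x) = (x-1)/x, so E(x) = x + f(x) + f(f(x)) is the sum over the whole 3-cycle; applying f just permutes the three terms cyclically (x -> f(x) -> f(f(x)) -> x), leaving the sum unchanged.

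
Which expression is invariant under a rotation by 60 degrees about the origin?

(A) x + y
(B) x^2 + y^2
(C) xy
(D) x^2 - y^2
B

A rotation by 60 degrees sends (x, y) to (x/2 - sqrt(3)y/2, sqrt(3)x/2 + y/2).
Substitute the transformed coordinates into each option and compare with the original:
(A) x + y  ->  (x/2 - sqrt(3)y/2) + (sqrt(3)x/2 + y/2) = x/2 + sqrt(3)x/2 - sqrt(3)y/2 + y/2   [differs from x + y: not invariant]
(B) x^2 + y^2  ->  (x/2 - sqrt(3)y/2)^2 + (sqrt(3)x/2 + y/2)^2 = x^2 + y^2   [equals x^2 + y^2: invariant]
(C) xy  ->  (x/2 - sqrt(3)y/2)(sqrt(3)x/2 + y/2) = sqrt(3)x^2/4 - xy/2 - sqrt(3)y^2/4   [differs from xy: not invariant]
(D) x^2 - y^2  ->  (x/2 - sqrt(3)y/2)^2 - (sqrt(3)x/2 + y/2)^2 = -x^2/2 - sqrt(3)xy + y^2/2   [differs from x^2 - y^2: not invariant]

Only option (B), x^2 + y^2, is unchanged by the transformation.
Geometrically, x^2 + y^2 is the squared distance from the origin, which every rotation about the origin preserves.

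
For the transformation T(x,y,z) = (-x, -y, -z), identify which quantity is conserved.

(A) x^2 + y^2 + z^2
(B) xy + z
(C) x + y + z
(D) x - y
A

Apply T(x,y,z) = (-x, -y, -z) to each option, i.e. replace (x, y, z) by the transformed coordinates.
Substitute the transformed coordinates into each option and compare with the original:
(A) x^2 + y^2 + z^2  ->  (-x)^2 + (-y)^2 + (-z)^2 = x^2 + y^2 + z^2   [equals x^2 + y^2 + z^2: invariant]
(B) xy + z  ->  (-x)(-y) + (-z) = xy - z   [differs from xy + z: not invariant]
(C) x + y + z  ->  (-x) + (-y) + (-z) = -x - y - z   [differs from x + y + z: not invariant]
(D) x - y  ->  (-x) - (-y) = -x + y   [differs from x - y: not invariant]

Only option (A), x^2 + y^2 + z^2, is unchanged by the transformation.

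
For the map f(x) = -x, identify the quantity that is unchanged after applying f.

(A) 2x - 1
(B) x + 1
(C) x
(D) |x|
D

For f(x) = -x:
Applying f replaces x by -x. Since |-x| = |x|, the absolute value is unchanged by f, whereas x -> -x, 2x - 1 -> -2x - 1 and x + 1 -> -x + 1 all change.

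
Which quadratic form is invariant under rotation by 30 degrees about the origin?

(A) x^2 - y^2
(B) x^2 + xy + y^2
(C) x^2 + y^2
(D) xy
C

Rotation by 30 degrees sends (x, y) to (sqrt(3)x/2 - y/2, x/2 + sqrt(3)y/2).
Substitute the transformed coordinates into each option and compare with the original:
(A) x^2 - y^2  ->  (sqrt(3)x/2 - y/2)^2 - (x/2 + sqrt(3)y/2)^2 = x^2/2 - sqrt(3)xy - y^2/2   [differs from x^2 - y^2: not invariant]
(B) x^2 + xy + y^2  ->  (sqrt(3)x/2 - y/2)^2 + (sqrt(3)x/2 - y/2)(x/2 + sqrt(3)y/2) + (x/2 + sqrt(3)y/2)^2 = sqrt(3)x^2/4 + x^2 + xy/2 - sqrt(3)y^2/4 + y^2   [differs from x^2 + xy + y^2: not invariant]
(C) x^2 + y^2  ->  (sqrt(3)x/2 - y/2)^2 + (x/2 + sqrt(3)y/2)^2 = x^2 + y^2   [equals x^2 + y^2: invariant]
(D) xy  ->  (sqrt(3)x/2 - y/2)(x/2 + sqrt(3)y/2) = sqrt(3)x^2/4 + xy/2 - sqrt(3)y^2/4   [differs from xy: not invariant]

Only option (C), x^2 + y^2, is unchanged by the transformation.
x^2 + y^2 is the squared distance from the origin, which rotations preserve.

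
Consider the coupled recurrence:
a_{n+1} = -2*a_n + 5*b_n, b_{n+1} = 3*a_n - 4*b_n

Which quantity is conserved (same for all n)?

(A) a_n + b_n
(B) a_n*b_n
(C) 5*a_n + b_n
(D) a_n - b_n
A

Replace a_n by a_{n+1} = -2*a_n + 5*b_n and b_n by b_{n+1} = 3*a_n - 4*b_n in each option and simplify:
(A) a_n + b_n  ->  (-2*a_n + 5*b_n) + (3*a_n - 4*b_n) = a_n + b_n   [conserved]
(B) a_n*b_n  ->  (-2*a_n + 5*b_n)*(3*a_n - 4*b_n) = -6*a_n^2 + 23*a_n*b_n - 20*b_n^2   [not conserved]
(C) 5*a_n + b_n  ->  5*(-2*a_n + 5*b_n) + (3*a_n - 4*b_n) = -7*a_n + 21*b_n   [not conserved]
(D) a_n - b_n  ->  (-2*a_n + 5*b_n) - (3*a_n - 4*b_n) = -5*a_n + 9*b_n   [not conserved]

Only (A) a_n + b_n returns to itself after one step, so it is the conserved quantity.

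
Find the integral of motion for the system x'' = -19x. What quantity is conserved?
E = (x')^2 + 19x^2

Multiply the equation by x':
x' * x'' = -19x * x'
The left side is d/dt[(x')^2/2] and the right side is d/dt[-19x^2/2], so
d/dt[(x')^2/2 + 19x^2/2] = 0, i.e. (x')^2/2 + 19x^2/2 = constant.
Multiplying by 2, the integral of motion is E = (x')^2 + 19x^2.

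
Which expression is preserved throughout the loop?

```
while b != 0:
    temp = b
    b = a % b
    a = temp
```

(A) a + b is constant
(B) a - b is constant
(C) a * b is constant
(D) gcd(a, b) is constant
D

A loop invariant must hold before the first iteration and be re-established by every execution of the body.

(D) gcd(a, b) is constant: One iteration replaces (a, b) by (b, a mod b). Since a mod b = a - q*b for an integer q, any common divisor of a and b divides b and a mod b, and conversely; hence gcd(b, a mod b) = gcd(a, b). For instance (40, 6) -> (6, 4) keeps gcd = 2. At exit b = 0 and a = gcd of the original inputs.

The other options fail:
(A) a + b is constant: e.g. (a, b) = (40, 6) -> (6, 4): the sum goes from 46 to 10.
(B) a - b is constant: e.g. (a, b) = (40, 6) -> (6, 4): the difference goes from 34 to 2.
(C) a * b is constant: e.g. (a, b) = (40, 6) -> (6, 4): the product goes from 240 to 24.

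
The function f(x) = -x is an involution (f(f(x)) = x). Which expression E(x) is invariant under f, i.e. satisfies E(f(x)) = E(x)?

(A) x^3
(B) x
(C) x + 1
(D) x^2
D

Replace x by f(x) = -x in each option and simplify. As a quick numerical cross-check, also compare E(3) with E(f(3)) = E(-3).

(A) x^3  ->  (-x)^3 = -x^3; check: E(3) = 27 but E(-3) = -27.   [not invariant]
(B) x  ->  (-x) = -x; check: E(3) = 3 but E(-3) = -3.   [not invariant]
(C) x + 1  ->  (-x) + 1 = 1 - x; check: E(3) = 4 but E(-3) = -2.   [not invariant]
(D) x^2  ->  (-x)^2, which simplifies back to x^2; check: E(3) = 9, E(-3) = 9.   [invariant]

Only (D) is unchanged. E is symmetric under swapping x with f(x) = -x, which is exactly what an involution does.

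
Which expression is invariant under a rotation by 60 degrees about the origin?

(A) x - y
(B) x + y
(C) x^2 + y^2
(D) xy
C

A rotation by 60 degrees sends (x, y) to (x/2 - sqrt(3)y/2, sqrt(3)x/2 + y/2).
Substitute the transformed coordinates into each option and compare with the original:
(A) x - y  ->  (x/2 - sqrt(3)y/2) - (sqrt(3)x/2 + y/2) = -sqrt(3)x/2 + x/2 - sqrt(3)y/2 - y/2   [differs from x - y: not invariant]
(B) x + y  ->  (x/2 - sqrt(3)y/2) + (sqrt(3)x/2 + y/2) = x/2 + sqrt(3)x/2 - sqrt(3)y/2 + y/2   [differs from x + y: not invariant]
(C) x^2 + y^2  ->  (x/2 - sqrt(3)y/2)^2 + (sqrt(3)x/2 + y/2)^2 = x^2 + y^2   [equals x^2 + y^2: invariant]
(D) xy  ->  (x/2 - sqrt(3)y/2)(sqrt(3)x/2 + y/2) = sqrt(3)x^2/4 - xy/2 - sqrt(3)y^2/4   [differs from xy: not invariant]

Only option (C), x^2 + y^2, is unchanged by the transformation.
Geometrically, x^2 + y^2 is the squared distance from the origin, which every rotation about the origin preserves.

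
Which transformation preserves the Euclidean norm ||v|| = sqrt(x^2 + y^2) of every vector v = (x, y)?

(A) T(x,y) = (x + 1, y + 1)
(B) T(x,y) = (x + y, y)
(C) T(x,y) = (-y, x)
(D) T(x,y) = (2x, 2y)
C

A transformation preserves a norm if ||T(v)|| = ||v|| for every v; a single vector where the norm changes rules an option out.

(A) T(x,y) = (x + 1, y + 1): v = (1, 0) has norm sqrt((1)^2 + (0)^2) = 1, but T(v) = (2, 1) has norm sqrt(5) -- not preserved.
(B) T(x,y) = (x + y, y): v = (0, 1) has norm sqrt((0)^2 + (1)^2) = 1, but T(v) = (1, 1) has norm sqrt(2) -- not preserved.
(C) T(x,y) = (-y, x): preserves the norm -- it is an orthogonal map (a rotation/reflection), and (-y)^2 + (x)^2 simplifies to x^2 + y^2.
(D) T(x,y) = (2x, 2y): v = (1, 0) has norm sqrt((1)^2 + (0)^2) = 1, but T(v) = (2, 0) has norm 2 -- not preserved.

Therefore the answer is (C).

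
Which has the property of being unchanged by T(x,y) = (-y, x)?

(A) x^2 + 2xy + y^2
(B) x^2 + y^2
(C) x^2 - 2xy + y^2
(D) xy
B

An expression E(x,y) is invariant under T if E(T(x,y)) = E(x,y). Here T(x,y) = (-y, x).
Substitute the transformed coordinates into each option and compare with the original:
(A) x^2 + 2xy + y^2  ->  (-y)^2 + 2(-y)(x) + (x)^2 = x^2 - 2xy + y^2   [differs from x^2 + 2xy + y^2: not invariant]
(B) x^2 + y^2  ->  (-y)^2 + (x)^2 = x^2 + y^2   [equals x^2 + y^2: invariant]
(C) x^2 - 2xy + y^2  ->  (-y)^2 - 2(-y)(x) + (x)^2 = x^2 + 2xy + y^2   [differs from x^2 - 2xy + y^2: not invariant]
(D) xy  ->  (-y)(x) = -xy   [differs from xy: not invariant]

Only option (B), x^2 + y^2, is unchanged by the transformation.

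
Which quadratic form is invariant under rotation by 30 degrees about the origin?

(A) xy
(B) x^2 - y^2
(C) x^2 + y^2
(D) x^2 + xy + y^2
C

Rotation by 30 degrees sends (x, y) to (sqrt(3)x/2 - y/2, x/2 + sqrt(3)y/2).
Substitute the transformed coordinates into each option and compare with the original:
(A) xy  ->  (sqrt(3)x/2 - y/2)(x/2 + sqrt(3)y/2) = sqrt(3)x^2/4 + xy/2 - sqrt(3)y^2/4   [differs from xy: not invariant]
(B) x^2 - y^2  ->  (sqrt(3)x/2 - y/2)^2 - (x/2 + sqrt(3)y/2)^2 = x^2/2 - sqrt(3)xy - y^2/2   [differs from x^2 - y^2: not invariant]
(C) x^2 + y^2  ->  (sqrt(3)x/2 - y/2)^2 + (x/2 + sqrt(3)y/2)^2 = x^2 + y^2   [equals x^2 + y^2: invariant]
(D) x^2 + xy + y^2  ->  (sqrt(3)x/2 - y/2)^2 + (sqrt(3)x/2 - y/2)(x/2 + sqrt(3)y/2) + (x/2 + sqrt(3)y/2)^2 = sqrt(3)x^2/4 + x^2 + xy/2 - sqrt(3)y^2/4 + y^2   [differs from x^2 + xy + y^2: not invariant]

Only option (C), x^2 + y^2, is unchanged by the transformation.
x^2 + y^2 is the squared distance from the origin, which rotations preserve.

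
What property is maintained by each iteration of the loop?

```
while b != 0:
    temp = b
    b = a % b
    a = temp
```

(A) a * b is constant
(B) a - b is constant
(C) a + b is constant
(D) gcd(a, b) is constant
D

A loop invariant must hold before the first iteration and be re-established by every execution of the body.

(D) gcd(a, b) is constant: One iteration replaces (a, b) by (b, a mod b). Since a mod b = a - q*b for an integer q, any common divisor of a and b divides b and a mod b, and conversely; hence gcd(b, a mod b) = gcd(a, b). For instance (13, 10) -> (10, 3) keeps gcd = 1. At exit b = 0 and a = gcd of the original inputs.

The other options fail:
(A) a * b is constant: e.g. (a, b) = (13, 10) -> (10, 3): the product goes from 130 to 30.
(B) a - b is constant: e.g. (a, b) = (13, 10) -> (10, 3): the difference goes from 3 to 7.
(C) a + b is constant: e.g. (a, b) = (13, 10) -> (10, 3): the sum goes from 23 to 13.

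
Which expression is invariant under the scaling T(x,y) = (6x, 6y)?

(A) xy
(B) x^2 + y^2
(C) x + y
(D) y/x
D

Under the uniform scaling T(x,y) = (6x, 6y):
Substitute the transformed coordinates into each option and compare with the original:
(A) xy  ->  (6x)(6y) = 36xy   [differs from xy: not invariant]
(B) x^2 + y^2  ->  (6x)^2 + (6y)^2 = 36x^2 + 36y^2   [differs from x^2 + y^2: not invariant]
(C) x + y  ->  (6x) + (6y) = 6x + 6y   [differs from x + y: not invariant]
(D) y/x  ->  (6y)/(6x) = y/x   [equals y/x: invariant]

Only option (D), y/x, is unchanged by the transformation.
The common factor 6 cancels in a ratio of coordinates, while sums, products and sums of squares pick up factors of 6 or 36.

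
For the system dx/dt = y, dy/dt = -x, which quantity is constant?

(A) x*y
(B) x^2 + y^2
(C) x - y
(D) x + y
B

A first integral I satisfies dI/dt = 0 along every solution. Differentiate each option and use the equation of motion:
(A) d/dt[x*y] = (dx/dt)y + x(dy/dt) = y^2 - x^2, not identically 0
(B) d/dt[x^2 + y^2] = 2x*dx/dt + 2y*dy/dt = 2x*y + 2y*(-x) = 0
(C) d/dt[x - y] = y - (-x) = x + y, not identically 0
(D) d/dt[x + y] = y + (-x) = y - x, not identically 0

Only (B) has zero time-derivative. So x^2 + y^2 (the squared radius; trajectories are circles) is the conserved quantity.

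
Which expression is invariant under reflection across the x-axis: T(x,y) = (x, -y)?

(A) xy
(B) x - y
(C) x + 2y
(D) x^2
D

The map is reflection across the x-axis: T(x,y) = (x, -y).
Substitute the transformed coordinates into each option and compare with the original:
(A) xy  ->  (x)(-y) = -xy   [differs from xy: not invariant]
(B) x - y  ->  (x) - (-y) = x + y   [differs from x - y: not invariant]
(C) x + 2y  ->  (x) + 2(-y) = x - 2y   [differs from x + 2y: not invariant]
(D) x^2  ->  (x)^2 = x^2   [equals x^2: invariant]

Only option (D), x^2, is unchanged by the transformation.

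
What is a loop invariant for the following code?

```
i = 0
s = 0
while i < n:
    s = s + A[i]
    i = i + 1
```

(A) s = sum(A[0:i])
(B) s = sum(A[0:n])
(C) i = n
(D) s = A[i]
A

A loop invariant must hold before the first iteration and be re-established by every execution of the body.

(A) s = sum(A[0:i]): Initially i = 0 and s = 0 = sum of the empty slice A[0:0]. If s = sum(A[0:i]) holds at the top of an iteration, the body sets s to sum(A[0:i]) + A[i] = sum(A[0:i+1]) and then i to i+1, so s = sum(A[0:i]) holds again. At exit i = n, giving s = sum(A[0:n]).

The other options fail:
(B) s = sum(A[0:n]): false before the loop (s = 0, not the full sum) -- it only becomes true at exit.
(C) i = n: false initially (i = 0); it is the exit condition, not an invariant.
(D) s = A[i]: after the first iteration s = A[0] but i = 1, so s = A[i] compares s with the wrong element (and fails in general).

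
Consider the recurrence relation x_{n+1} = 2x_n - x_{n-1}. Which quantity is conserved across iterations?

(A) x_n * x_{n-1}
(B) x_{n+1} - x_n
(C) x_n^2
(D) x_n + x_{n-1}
B

For the recurrence x_{n+1} = 2x_n - x_{n-1}:

If x_{n+1} = 2x_n - x_{n-1}, then:
x_{n+1} - x_n = x_n - x_{n-1}
The first difference is constant throughout the sequence.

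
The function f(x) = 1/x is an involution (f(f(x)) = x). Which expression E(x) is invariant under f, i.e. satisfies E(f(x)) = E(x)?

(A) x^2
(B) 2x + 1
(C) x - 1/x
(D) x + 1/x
D

Replace x by f(x) = 1/x in each option and simplify. As a quick numerical cross-check, also compare E(3) with E(f(3)) = E(1/3).

(A) x^2  ->  (1/x)^2 = x^(-2); check: E(3) = 9 but E(1/3) = 1/9.   [not invariant]
(B) 2x + 1  ->  2(1/x) + 1 = (x + 2)/x; check: E(3) = 7 but E(1/3) = 5/3.   [not invariant]
(C) x - 1/x  ->  (1/x) - 1/(1/x) = -x + 1/x; check: E(3) = 8/3 but E(1/3) = -8/3.   [not invariant]
(D) x + 1/x  ->  (1/x) + 1/(1/x), which simplifies back to x + 1/x; check: E(3) = 10/3, E(1/3) = 10/3.   [invariant]

Only (D) is unchanged. E is symmetric under swapping x with f(x) = 1/x, which is exactly what an involution does.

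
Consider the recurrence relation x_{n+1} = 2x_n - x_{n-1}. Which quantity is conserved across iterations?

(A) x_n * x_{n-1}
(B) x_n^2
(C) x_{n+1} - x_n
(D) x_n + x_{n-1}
C

For the recurrence x_{n+1} = 2x_n - x_{n-1}:

If x_{n+1} = 2x_n - x_{n-1}, then:
x_{n+1} - x_n = x_n - x_{n-1}
The first difference is constant throughout the sequence.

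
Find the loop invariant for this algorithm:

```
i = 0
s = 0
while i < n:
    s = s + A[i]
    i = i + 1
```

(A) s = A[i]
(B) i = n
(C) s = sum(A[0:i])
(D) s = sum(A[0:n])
C

A loop invariant must hold before the first iteration and be re-established by every execution of the body.

(C) s = sum(A[0:i]): Initially i = 0 and s = 0 = sum of the empty slice A[0:0]. If s = sum(A[0:i]) holds at the top of an iteration, the body sets s to sum(A[0:i]) + A[i] = sum(A[0:i+1]) and then i to i+1, so s = sum(A[0:i]) holds again. At exit i = n, giving s = sum(A[0:n]).

The other options fail:
(A) s = A[i]: after the first iteration s = A[0] but i = 1, so s = A[i] compares s with the wrong element (and fails in general).
(B) i = n: false initially (i = 0); it is the exit condition, not an invariant.
(D) s = sum(A[0:n]): false before the loop (s = 0, not the full sum) -- it only becomes true at exit.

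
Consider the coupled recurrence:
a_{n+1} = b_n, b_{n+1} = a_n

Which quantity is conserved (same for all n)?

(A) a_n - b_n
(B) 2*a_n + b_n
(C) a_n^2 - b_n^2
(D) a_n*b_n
D

Replace a_n by a_{n+1} = b_n and b_n by b_{n+1} = a_n in each option and simplify:
(A) a_n - b_n  ->  (b_n) - (a_n) = -a_n + b_n   [not conserved]
(B) 2*a_n + b_n  ->  2*(b_n) + (a_n) = a_n + 2*b_n   [not conserved]
(C) a_n^2 - b_n^2  ->  (b_n)^2 - (a_n)^2 = -a_n^2 + b_n^2   [not conserved]
(D) a_n*b_n  ->  (b_n)*(a_n) = a_n*b_n   [conserved]

Only (D) a_n*b_n returns to itself after one step, so it is the conserved quantity.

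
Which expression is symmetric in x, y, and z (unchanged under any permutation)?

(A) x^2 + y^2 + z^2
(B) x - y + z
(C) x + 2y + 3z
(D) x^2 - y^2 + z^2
A

A symmetric expression is unchanged when the variables are permuted; here the transformation to test is the swap (x, y) -> (y, x).
A symmetric expression must survive every permutation; the single swap x <-> y already eliminates the distractors, and the keyed expression is also unchanged by x <-> z and y <-> z (each variable enters it in exactly the same way).
Substitute the transformed coordinates into each option and compare with the original:
(A) x^2 + y^2 + z^2  ->  (y)^2 + (x)^2 + z^2 = x^2 + y^2 + z^2   [equals x^2 + y^2 + z^2: invariant]
(B) x - y + z  ->  (y) - (x) + z = -x + y + z   [differs from x - y + z: not invariant]
(C) x + 2y + 3z  ->  (y) + 2(x) + 3z = 2x + y + 3z   [differs from x + 2y + 3z: not invariant]
(D) x^2 - y^2 + z^2  ->  (y)^2 - (x)^2 + z^2 = -x^2 + y^2 + z^2   [differs from x^2 - y^2 + z^2: not invariant]

Only option (A), x^2 + y^2 + z^2, is unchanged by the transformation.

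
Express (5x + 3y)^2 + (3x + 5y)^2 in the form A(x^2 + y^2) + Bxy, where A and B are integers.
34(x^2 + y^2) + 60xy

Expanding: (5x + 3y)^2 = 25x^2 + 30xy + 9y^2
(3x + 5y)^2 = 9x^2 + 30xy + 25y^2
Sum = (25+9)(x^2+y^2) + 60xy = 34(x^2 + y^2) + 60xy
This is symmetric in x and y.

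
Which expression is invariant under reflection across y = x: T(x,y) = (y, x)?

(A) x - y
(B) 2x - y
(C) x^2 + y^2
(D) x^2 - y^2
C

The map is reflection across y = x: T(x,y) = (y, x).
Substitute the transformed coordinates into each option and compare with the original:
(A) x - y  ->  (y) - (x) = -x + y   [differs from x - y: not invariant]
(B) 2x - y  ->  2(y) - (x) = -x + 2y   [differs from 2x - y: not invariant]
(C) x^2 + y^2  ->  (y)^2 + (x)^2 = x^2 + y^2   [equals x^2 + y^2: invariant]
(D) x^2 - y^2  ->  (y)^2 - (x)^2 = -x^2 + y^2   [differs from x^2 - y^2: not invariant]

Only option (C), x^2 + y^2, is unchanged by the transformation.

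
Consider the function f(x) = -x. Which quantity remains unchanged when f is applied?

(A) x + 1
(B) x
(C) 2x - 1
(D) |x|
D

For f(x) = -x:
Applying f replaces x by -x. Since |-x| = |x|, the absolute value is unchanged by f, whereas x -> -x, 2x - 1 -> -2x - 1 and x + 1 -> -x + 1 all change.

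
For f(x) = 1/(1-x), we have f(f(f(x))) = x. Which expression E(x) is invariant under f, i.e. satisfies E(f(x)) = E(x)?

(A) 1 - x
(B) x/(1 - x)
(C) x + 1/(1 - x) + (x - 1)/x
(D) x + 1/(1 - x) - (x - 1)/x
C

Replace x by f(x) = 1/(1 - x) in each option and simplify. As a quick numerical cross-check, also compare E(5) with E(f(5)) = E(-1/4).

(A) 1 - x  ->  1 - (1/(1 - x)) = x/(x - 1); check: E(5) = -4 but E(-1/4) = 5/4.   [not invariant]
(B) x/(1 - x)  ->  (1/(1 - x))/(1 - (1/(1 - x))) = -1/x; check: E(5) = -5/4 but E(-1/4) = -1/5.   [not invariant]
(C) x + 1/(1 - x) + (x - 1)/x  ->  (1/(1 - x)) + 1/(1 - (1/(1 - x))) + ((1/(1 - x)) - 1)/(1/(1 - x)), which simplifies back to x + 1/(1 - x) + (x - 1)/x; check: E(5) = 111/20, E(-1/4) = 111/20.   [invariant]
(D) x + 1/(1 - x) - (x - 1)/x  ->  (1/(1 - x)) + 1/(1 - (1/(1 - x))) - ((1/(1 - x)) - 1)/(1/(1 - x)) = (x^2(1 - x) - x + (x - 1)^2)/(x(x - 1)); check: E(5) = 79/20 but E(-1/4) = -89/20.   [not invariant]

Only (C) is unchanged. Indeed f(f(x)) = 1/(1 - 1/(1-x)) = (1-x)/(-x) = (x-1)/x, so E(x) = x + f(x) + f(f(x)) is the sum over the whole 3-cycle; applying f just permutes the three terms cyclically (x -> f(x) -> f(f(x)) -> x), leaving the sum unchanged.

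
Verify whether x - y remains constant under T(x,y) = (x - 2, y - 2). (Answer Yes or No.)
Yes

Substitute T(x,y) = (x - 2, y - 2) into the expression and compare with the original.

Original: x - y
After applying T: (x - 2) - (y - 2) = x - y

This is identical to the original x - y, so the expression is invariant.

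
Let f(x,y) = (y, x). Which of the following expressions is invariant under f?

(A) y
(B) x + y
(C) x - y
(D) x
B

For f(x,y) = (y, x):
After applying f: x' = y, y' = x. So x' + y' = y + x = x + y.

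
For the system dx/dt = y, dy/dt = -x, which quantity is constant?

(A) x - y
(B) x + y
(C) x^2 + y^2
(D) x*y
C

A first integral I satisfies dI/dt = 0 along every solution. Differentiate each option and use the equation of motion:
(A) d/dt[x - y] = y - (-x) = x + y, not identically 0
(B) d/dt[x + y] = y + (-x) = y - x, not identically 0
(C) d/dt[x^2 + y^2] = 2x*dx/dt + 2y*dy/dt = 2x*y + 2y*(-x) = 0
(D) d/dt[x*y] = (dx/dt)y + x(dy/dt) = y^2 - x^2, not identically 0

Only (C) has zero time-derivative. So x^2 + y^2 (the squared radius; trajectories are circles) is the conserved quantity.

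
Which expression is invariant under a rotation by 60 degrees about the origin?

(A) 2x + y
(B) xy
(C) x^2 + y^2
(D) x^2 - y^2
C

A rotation by 60 degrees sends (x, y) to (x/2 - sqrt(3)y/2, sqrt(3)x/2 + y/2).
Substitute the transformed coordinates into each option and compare with the original:
(A) 2x + y  ->  2(x/2 - sqrt(3)y/2) + (sqrt(3)x/2 + y/2) = sqrt(3)x/2 + x - sqrt(3)y + y/2   [differs from 2x + y: not invariant]
(B) xy  ->  (x/2 - sqrt(3)y/2)(sqrt(3)x/2 + y/2) = sqrt(3)x^2/4 - xy/2 - sqrt(3)y^2/4   [differs from xy: not invariant]
(C) x^2 + y^2  ->  (x/2 - sqrt(3)y/2)^2 + (sqrt(3)x/2 + y/2)^2 = x^2 + y^2   [equals x^2 + y^2: invariant]
(D) x^2 - y^2  ->  (x/2 - sqrt(3)y/2)^2 - (sqrt(3)x/2 + y/2)^2 = -x^2/2 - sqrt(3)xy + y^2/2   [differs from x^2 - y^2: not invariant]

Only option (C), x^2 + y^2, is unchanged by the transformation.
Geometrically, x^2 + y^2 is the squared distance from the origin, which every rotation about the origin preserves.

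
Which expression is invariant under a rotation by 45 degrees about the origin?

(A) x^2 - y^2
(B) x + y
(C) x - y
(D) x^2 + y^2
D

A rotation by 45 degrees sends (x, y) to (sqrt(2)x/2 - sqrt(2)y/2, sqrt(2)x/2 + sqrt(2)y/2).
Substitute the transformed coordinates into each option and compare with the original:
(A) x^2 - y^2  ->  (sqrt(2)x/2 - sqrt(2)y/2)^2 - (sqrt(2)x/2 + sqrt(2)y/2)^2 = -2xy   [differs from x^2 - y^2: not invariant]
(B) x + y  ->  (sqrt(2)x/2 - sqrt(2)y/2) + (sqrt(2)x/2 + sqrt(2)y/2) = sqrt(2)x   [differs from x + y: not invariant]
(C) x - y  ->  (sqrt(2)x/2 - sqrt(2)y/2) - (sqrt(2)x/2 + sqrt(2)y/2) = -sqrt(2)y   [differs from x - y: not invariant]
(D) x^2 + y^2  ->  (sqrt(2)x/2 - sqrt(2)y/2)^2 + (sqrt(2)x/2 + sqrt(2)y/2)^2 = x^2 + y^2   [equals x^2 + y^2: invariant]

Only option (D), x^2 + y^2, is unchanged by the transformation.
Geometrically, x^2 + y^2 is the squared distance from the origin, which every rotation about the origin preserves.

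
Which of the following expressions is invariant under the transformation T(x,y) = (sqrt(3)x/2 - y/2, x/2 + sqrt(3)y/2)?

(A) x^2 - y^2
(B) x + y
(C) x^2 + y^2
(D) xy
C

An expression E(x,y) is invariant under T if E(T(x,y)) = E(x,y). Here T(x,y) = (sqrt(3)x/2 - y/2, x/2 + sqrt(3)y/2).
Substitute the transformed coordinates into each option and compare with the original:
(A) x^2 - y^2  ->  (sqrt(3)x/2 - y/2)^2 - (x/2 + sqrt(3)y/2)^2 = x^2/2 - sqrt(3)xy - y^2/2   [differs from x^2 - y^2: not invariant]
(B) x + y  ->  (sqrt(3)x/2 - y/2) + (x/2 + sqrt(3)y/2) = x/2 + sqrt(3)x/2 - y/2 + sqrt(3)y/2   [differs from x + y: not invariant]
(C) x^2 + y^2  ->  (sqrt(3)x/2 - y/2)^2 + (x/2 + sqrt(3)y/2)^2 = x^2 + y^2   [equals x^2 + y^2: invariant]
(D) xy  ->  (sqrt(3)x/2 - y/2)(x/2 + sqrt(3)y/2) = sqrt(3)x^2/4 + xy/2 - sqrt(3)y^2/4   [differs from xy: not invariant]

Only option (C), x^2 + y^2, is unchanged by the transformation.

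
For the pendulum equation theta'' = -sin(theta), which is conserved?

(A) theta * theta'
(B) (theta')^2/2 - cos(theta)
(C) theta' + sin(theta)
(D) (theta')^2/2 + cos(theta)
B

A first integral I satisfies dI/dt = 0 along every solution. Differentiate each option and use the equation of motion:
(A) d/dt[theta * theta'] = (theta')^2 + theta theta'' = (theta')^2 - theta sin(theta), not identically 0
(B) d/dt[(theta')^2/2 - cos(theta)] = theta' theta'' + sin(theta) theta' = theta'(-sin(theta)) + theta' sin(theta) = 0
(C) d/dt[theta' + sin(theta)] = theta'' + cos(theta) theta' = -sin(theta) + theta' cos(theta), not identically 0
(D) d/dt[(theta')^2/2 + cos(theta)] = theta' theta'' - sin(theta) theta' = -2 theta' sin(theta), not identically 0

Only (B) has zero time-derivative. This is the total energy: kinetic (theta')^2/2 plus potential -cos(theta).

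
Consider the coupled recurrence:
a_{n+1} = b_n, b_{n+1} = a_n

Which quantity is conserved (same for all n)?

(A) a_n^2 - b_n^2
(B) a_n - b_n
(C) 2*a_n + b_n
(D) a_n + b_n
D

Replace a_n by a_{n+1} = b_n and b_n by b_{n+1} = a_n in each option and simplify:
(A) a_n^2 - b_n^2  ->  (b_n)^2 - (a_n)^2 = -a_n^2 + b_n^2   [not conserved]
(B) a_n - b_n  ->  (b_n) - (a_n) = -a_n + b_n   [not conserved]
(C) 2*a_n + b_n  ->  2*(b_n) + (a_n) = a_n + 2*b_n   [not conserved]
(D) a_n + b_n  ->  (b_n) + (a_n) = a_n + b_n   [conserved]

Only (D) a_n + b_n returns to itself after one step, so it is the conserved quantity.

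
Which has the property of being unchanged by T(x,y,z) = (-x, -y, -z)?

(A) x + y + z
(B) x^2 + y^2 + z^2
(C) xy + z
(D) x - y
B

Apply T(x,y,z) = (-x, -y, -z) to each option, i.e. replace (x, y, z) by the transformed coordinates.
Substitute the transformed coordinates into each option and compare with the original:
(A) x + y + z  ->  (-x) + (-y) + (-z) = -x - y - z   [differs from x + y + z: not invariant]
(B) x^2 + y^2 + z^2  ->  (-x)^2 + (-y)^2 + (-z)^2 = x^2 + y^2 + z^2   [equals x^2 + y^2 + z^2: invariant]
(C) xy + z  ->  (-x)(-y) + (-z) = xy - z   [differs from xy + z: not invariant]
(D) x - y  ->  (-x) - (-y) = -x + y   [differs from x - y: not invariant]

Only option (B), x^2 + y^2 + z^2, is unchanged by the transformation.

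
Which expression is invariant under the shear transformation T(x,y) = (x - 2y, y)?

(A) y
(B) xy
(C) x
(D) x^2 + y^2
A

Under the shear T(x,y) = (x - 2y, y):
Substitute the transformed coordinates into each option and compare with the original:
(A) y  ->  (y) = y   [equals y: invariant]
(B) xy  ->  (x - 2y)(y) = xy - 2y^2   [differs from xy: not invariant]
(C) x  ->  (x - 2y) = x - 2y   [differs from x: not invariant]
(D) x^2 + y^2  ->  (x - 2y)^2 + (y)^2 = x^2 - 4xy + 5y^2   [differs from x^2 + y^2: not invariant]

Only option (A), y, is unchanged by the transformation.
A horizontal shear moves points parallel to the x-axis, so the y-coordinate (and any function of y alone) is unchanged.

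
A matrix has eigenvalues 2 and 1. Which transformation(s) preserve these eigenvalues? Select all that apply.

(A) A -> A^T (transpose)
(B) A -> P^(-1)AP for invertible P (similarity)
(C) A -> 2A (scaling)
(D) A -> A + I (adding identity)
A and B

Eigenvalues are preserved by:
1. Similarity transformations: A -> P^(-1)AP (same characteristic polynomial)
2. Transpose: A^T has the same eigenvalues as A

Eigenvalues are NOT preserved by:
- Adding identity: eigenvalues become 2+1, 1+1
- Scaling: eigenvalues become 4, 2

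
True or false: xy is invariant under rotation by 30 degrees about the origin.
False

Applying rotation by 30 degrees: x' = x*cos(30 degrees) - y*sin(30 degrees) = sqrt(3)x/2 - y/2, y' = x*sin(30 degrees) + y*cos(30 degrees) = x/2 + sqrt(3)y/2

Substituting into xy:
(sqrt(3)x/2 - y/2)(x/2 + sqrt(3)y/2)
= sqrt(3)x^2/4 + xy/2 - sqrt(3)y^2/4

This differs from the original expression xy, so it is NOT invariant.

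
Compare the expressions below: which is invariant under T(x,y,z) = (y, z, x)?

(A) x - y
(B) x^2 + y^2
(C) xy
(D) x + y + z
D

Apply T(x,y,z) = (y, z, x) to each option, i.e. replace (x, y, z) by the transformed coordinates.
Substitute the transformed coordinates into each option and compare with the original:
(A) x - y  ->  (y) - (z) = y - z   [differs from x - y: not invariant]
(B) x^2 + y^2  ->  (y)^2 + (z)^2 = y^2 + z^2   [differs from x^2 + y^2: not invariant]
(C) xy  ->  (y)(z) = yz   [differs from xy: not invariant]
(D) x + y + z  ->  (y) + (z) + (x) = x + y + z   [equals x + y + z: invariant]

Only option (D), x + y + z, is unchanged by the transformation.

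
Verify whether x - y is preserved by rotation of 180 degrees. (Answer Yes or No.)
No

Applying rotation by 180 degrees: x' = x*cos(180 degrees) - y*sin(180 degrees) = -x, y' = x*sin(180 degrees) + y*cos(180 degrees) = -y

Substituting into x - y:
(-x) - (-y)
= -x + y

This differs from the original expression x - y, so it is NOT invariant.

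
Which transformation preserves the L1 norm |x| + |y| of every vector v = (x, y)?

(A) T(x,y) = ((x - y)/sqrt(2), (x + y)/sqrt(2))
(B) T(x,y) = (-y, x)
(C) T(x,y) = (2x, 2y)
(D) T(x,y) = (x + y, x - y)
B

A transformation preserves a norm if ||T(v)|| = ||v|| for every v; a single vector where the norm changes rules an option out.

(A) T(x,y) = ((x - y)/sqrt(2), (x + y)/sqrt(2)): v = (1, 0) has norm |1| + |0| = 1, but T(v) = (sqrt(2)/2, sqrt(2)/2) has norm sqrt(2) -- not preserved.
(B) T(x,y) = (-y, x): preserves the norm -- it only permutes the coordinates and/or flips signs, which leaves |x| + |y| unchanged.
(C) T(x,y) = (2x, 2y): v = (1, 0) has norm |1| + |0| = 1, but T(v) = (2, 0) has norm 2 -- not preserved.
(D) T(x,y) = (x + y, x - y): v = (1, 0) has norm |1| + |0| = 1, but T(v) = (1, 1) has norm 2 -- not preserved.

Therefore the answer is (B).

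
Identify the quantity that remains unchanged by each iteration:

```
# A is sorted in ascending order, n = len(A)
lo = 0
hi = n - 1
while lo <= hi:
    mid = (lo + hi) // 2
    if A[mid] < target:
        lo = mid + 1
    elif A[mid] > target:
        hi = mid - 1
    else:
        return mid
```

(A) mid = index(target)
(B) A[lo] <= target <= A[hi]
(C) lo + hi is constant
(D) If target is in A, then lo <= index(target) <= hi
D

A loop invariant must hold before the first iteration and be re-established by every execution of the body.

(D) If target is in A, then lo <= index(target) <= hi: Before the loop [lo, hi] = [0, n-1] covers every index. When A[mid] < target, sortedness puts target strictly to the right of mid, so setting lo = mid + 1 keeps index(target) in [lo, hi]; symmetrically for hi = mid - 1. Hence 'if target is in A then lo <= index(target) <= hi' holds after every iteration, and when lo > hi it proves target is absent.

The other options fail:
(A) mid = index(target): mid is just the current probe; it equals index(target) only on the iteration that returns.
(B) A[lo] <= target <= A[hi]: fails when target is not in A (e.g. target < A[0] already violates it before the loop), so it is not maintained in general.
(C) lo + hi is constant: each iteration moves exactly one of lo, hi, so lo + hi changes (e.g. 0 + (n-1) becomes (mid+1) + (n-1)).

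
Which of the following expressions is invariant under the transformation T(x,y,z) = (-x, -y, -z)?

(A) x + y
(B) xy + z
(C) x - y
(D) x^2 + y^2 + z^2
D

Apply T(x,y,z) = (-x, -y, -z) to each option, i.e. replace (x, y, z) by the transformed coordinates.
Substitute the transformed coordinates into each option and compare with the original:
(A) x + y  ->  (-x) + (-y) = -x - y   [differs from x + y: not invariant]
(B) xy + z  ->  (-x)(-y) + (-z) = xy - z   [differs from xy + z: not invariant]
(C) x - y  ->  (-x) - (-y) = -x + y   [differs from x - y: not invariant]
(D) x^2 + y^2 + z^2  ->  (-x)^2 + (-y)^2 + (-z)^2 = x^2 + y^2 + z^2   [equals x^2 + y^2 + z^2: invariant]

Only option (D), x^2 + y^2 + z^2, is unchanged by the transformation.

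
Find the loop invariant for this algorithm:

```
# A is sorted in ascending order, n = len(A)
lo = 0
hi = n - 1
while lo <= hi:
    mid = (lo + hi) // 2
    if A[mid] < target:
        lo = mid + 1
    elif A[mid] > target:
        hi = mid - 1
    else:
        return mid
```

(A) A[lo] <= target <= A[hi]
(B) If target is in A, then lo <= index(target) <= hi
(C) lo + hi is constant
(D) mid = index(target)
B

A loop invariant must hold before the first iteration and be re-established by every execution of the body.

(B) If target is in A, then lo <= index(target) <= hi: Before the loop [lo, hi] = [0, n-1] covers every index. When A[mid] < target, sortedness puts target strictly to the right of mid, so setting lo = mid + 1 keeps index(target) in [lo, hi]; symmetrically for hi = mid - 1. Hence 'if target is in A then lo <= index(target) <= hi' holds after every iteration, and when lo > hi it proves target is absent.

The other options fail:
(A) A[lo] <= target <= A[hi]: fails when target is not in A (e.g. target < A[0] already violates it before the loop), so it is not maintained in general.
(C) lo + hi is constant: each iteration moves exactly one of lo, hi, so lo + hi changes (e.g. 0 + (n-1) becomes (mid+1) + (n-1)).
(D) mid = index(target): mid is just the current probe; it equals index(target) only on the iteration that returns.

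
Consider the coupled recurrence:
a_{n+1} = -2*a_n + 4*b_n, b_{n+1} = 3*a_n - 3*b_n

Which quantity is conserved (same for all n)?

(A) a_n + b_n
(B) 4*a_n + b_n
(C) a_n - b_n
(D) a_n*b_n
A

Replace a_n by a_{n+1} = -2*a_n + 4*b_n and b_n by b_{n+1} = 3*a_n - 3*b_n in each option and simplify:
(A) a_n + b_n  ->  (-2*a_n + 4*b_n) + (3*a_n - 3*b_n) = a_n + b_n   [conserved]
(B) 4*a_n + b_n  ->  4*(-2*a_n + 4*b_n) + (3*a_n - 3*b_n) = -5*a_n + 13*b_n   [not conserved]
(C) a_n - b_n  ->  (-2*a_n + 4*b_n) - (3*a_n - 3*b_n) = -5*a_n + 7*b_n   [not conserved]
(D) a_n*b_n  ->  (-2*a_n + 4*b_n)*(3*a_n - 3*b_n) = -6*a_n^2 + 18*a_n*b_n - 12*b_n^2   [not conserved]

Only (A) a_n + b_n returns to itself after one step, so it is the conserved quantity.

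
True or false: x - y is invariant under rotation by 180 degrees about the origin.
False

Applying rotation by 180 degrees: x' = x*cos(180 degrees) - y*sin(180 degrees) = -x, y' = x*sin(180 degrees) + y*cos(180 degrees) = -y

Substituting into x - y:
(-x) - (-y)
= -x + y

This differs from the original expression x - y, so it is NOT invariant.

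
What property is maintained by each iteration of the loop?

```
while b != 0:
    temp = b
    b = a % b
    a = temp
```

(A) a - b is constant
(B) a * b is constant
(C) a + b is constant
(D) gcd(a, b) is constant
D

A loop invariant must hold before the first iteration and be re-established by every execution of the body.

(D) gcd(a, b) is constant: One iteration replaces (a, b) by (b, a mod b). Since a mod b = a - q*b for an integer q, any common divisor of a and b divides b and a mod b, and conversely; hence gcd(b, a mod b) = gcd(a, b). For instance (22, 4) -> (4, 2) keeps gcd = 2. At exit b = 0 and a = gcd of the original inputs.

The other options fail:
(A) a - b is constant: e.g. (a, b) = (22, 4) -> (4, 2): the difference goes from 18 to 2.
(B) a * b is constant: e.g. (a, b) = (22, 4) -> (4, 2): the product goes from 88 to 8.
(C) a + b is constant: e.g. (a, b) = (22, 4) -> (4, 2): the sum goes from 26 to 6.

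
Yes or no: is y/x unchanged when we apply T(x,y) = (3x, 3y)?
Yes

Substitute T(x,y) = (3x, 3y) into the expression and compare with the original.

Original: y/x
After applying T: (3y)/(3x) = y/x

This is identical to the original y/x, so the expression is invariant.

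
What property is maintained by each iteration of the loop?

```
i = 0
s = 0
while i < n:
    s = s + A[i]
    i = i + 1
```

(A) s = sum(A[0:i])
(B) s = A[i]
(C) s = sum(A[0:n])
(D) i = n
A

A loop invariant must hold before the first iteration and be re-established by every execution of the body.

(A) s = sum(A[0:i]): Initially i = 0 and s = 0 = sum of the empty slice A[0:0]. If s = sum(A[0:i]) holds at the top of an iteration, the body sets s to sum(A[0:i]) + A[i] = sum(A[0:i+1]) and then i to i+1, so s = sum(A[0:i]) holds again. At exit i = n, giving s = sum(A[0:n]).

The other options fail:
(B) s = A[i]: after the first iteration s = A[0] but i = 1, so s = A[i] compares s with the wrong element (and fails in general).
(C) s = sum(A[0:n]): false before the loop (s = 0, not the full sum) -- it only becomes true at exit.
(D) i = n: false initially (i = 0); it is the exit condition, not an invariant.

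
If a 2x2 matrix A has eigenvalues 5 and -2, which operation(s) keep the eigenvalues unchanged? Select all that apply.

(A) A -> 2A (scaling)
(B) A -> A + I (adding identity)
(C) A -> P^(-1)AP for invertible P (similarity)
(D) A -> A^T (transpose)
C and D

Eigenvalues are preserved by:
1. Similarity transformations: A -> P^(-1)AP (same characteristic polynomial)
2. Transpose: A^T has the same eigenvalues as A

Eigenvalues are NOT preserved by:
- Adding identity: eigenvalues become 5+1, -2+1
- Scaling: eigenvalues become 10, -4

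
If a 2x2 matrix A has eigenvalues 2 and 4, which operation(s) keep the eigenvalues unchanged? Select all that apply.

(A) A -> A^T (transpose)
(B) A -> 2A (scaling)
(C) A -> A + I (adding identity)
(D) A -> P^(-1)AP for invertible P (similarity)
A and D

Eigenvalues are preserved by:
1. Similarity transformations: A -> P^(-1)AP (same characteristic polynomial)
2. Transpose: A^T has the same eigenvalues as A

Eigenvalues are NOT preserved by:
- Adding identity: eigenvalues become 2+1, 4+1
- Scaling: eigenvalues become 4, 8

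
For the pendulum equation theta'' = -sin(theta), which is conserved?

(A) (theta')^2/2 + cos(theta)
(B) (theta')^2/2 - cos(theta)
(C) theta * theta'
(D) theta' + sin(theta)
B

A first integral I satisfies dI/dt = 0 along every solution. Differentiate each option and use the equation of motion:
(A) d/dt[(theta')^2/2 + cos(theta)] = theta' theta'' - sin(theta) theta' = -2 theta' sin(theta), not identically 0
(B) d/dt[(theta')^2/2 - cos(theta)] = theta' theta'' + sin(theta) theta' = theta'(-sin(theta)) + theta' sin(theta) = 0
(C) d/dt[theta * theta'] = (theta')^2 + theta theta'' = (theta')^2 - theta sin(theta), not identically 0
(D) d/dt[theta' + sin(theta)] = theta'' + cos(theta) theta' = -sin(theta) + theta' cos(theta), not identically 0

Only (B) has zero time-derivative. This is the total energy: kinetic (theta')^2/2 plus potential -cos(theta).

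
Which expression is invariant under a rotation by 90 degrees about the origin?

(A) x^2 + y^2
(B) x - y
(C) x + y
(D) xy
A

A rotation by 90 degrees sends (x, y) to (-y, x).
Substitute the transformed coordinates into each option and compare with the original:
(A) x^2 + y^2  ->  (-y)^2 + (x)^2 = x^2 + y^2   [equals x^2 + y^2: invariant]
(B) x - y  ->  (-y) - (x) = -x - y   [differs from x - y: not invariant]
(C) x + y  ->  (-y) + (x) = x - y   [differs from x + y: not invariant]
(D) xy  ->  (-y)(x) = -xy   [differs from xy: not invariant]

Only option (A), x^2 + y^2, is unchanged by the transformation.
Geometrically, x^2 + y^2 is the squared distance from the origin, which every rotation about the origin preserves.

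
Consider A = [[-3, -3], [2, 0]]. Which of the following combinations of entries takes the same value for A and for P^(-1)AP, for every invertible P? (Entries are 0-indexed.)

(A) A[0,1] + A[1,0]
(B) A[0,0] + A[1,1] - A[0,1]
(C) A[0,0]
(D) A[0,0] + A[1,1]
D

A[0,0] + A[1,1] is the trace of A. By the cyclic property of the trace, tr(P^(-1)AP) = tr(APP^(-1)) = tr(A), so it is the same for every matrix similar to A.

The other combinations are not similarity invariants. For example, take P = [[1, -1], [0, 1]] (det P = 1), so P^(-1) = [[1, 1], [0, 1]] and
B = P^(-1)AP = [[-1, -2], [2, -2]].
Evaluating each option on A and on B:
(A) A[0,1] + A[1,0]: -1 for A, 0 for B -> changes
(B) A[0,0] + A[1,1] - A[0,1]: 0 for A, -1 for B -> changes
(C) A[0,0]: -3 for A, -1 for B -> changes
(D) A[0,0] + A[1,1]: -3 for A, -3 for B -> unchanged

Only (D) A[0,0] + A[1,1] = -3 survives (and it does so for every P, not just this one), so it is the invariant.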